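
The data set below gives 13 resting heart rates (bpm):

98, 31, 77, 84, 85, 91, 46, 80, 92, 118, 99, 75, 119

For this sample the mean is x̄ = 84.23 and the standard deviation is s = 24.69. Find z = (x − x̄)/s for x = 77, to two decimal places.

z = (77 − 84.23) / 24.69 = -0.29.

-0.29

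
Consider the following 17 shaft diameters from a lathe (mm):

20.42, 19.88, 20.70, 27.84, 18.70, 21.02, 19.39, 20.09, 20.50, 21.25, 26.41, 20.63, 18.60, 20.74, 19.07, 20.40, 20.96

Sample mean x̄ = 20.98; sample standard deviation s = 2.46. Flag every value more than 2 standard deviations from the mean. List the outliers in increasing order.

26.41, 27.84

Cutoffs at x̄ ± 2s: 20.98 ± 2·2.46 = [16.06, 25.90].
26.41: z = 2.21, |z| > 2 → outlier.
27.84: z = 2.79, |z| > 2 → outlier.
Every other value lies within [16.06, 25.90].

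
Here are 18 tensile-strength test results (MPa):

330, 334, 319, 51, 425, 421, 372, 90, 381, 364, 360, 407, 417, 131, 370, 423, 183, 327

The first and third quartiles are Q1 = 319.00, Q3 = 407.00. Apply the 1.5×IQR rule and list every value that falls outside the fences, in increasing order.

IQR = Q3 − Q1 = 407.00 − 319.00 = 88.00.
Lower fence = Q1 − 1.5·IQR = 319.00 − 132.00 = 187.00.
Upper fence = Q3 + 1.5·IQR = 407.00 + 132.00 = 539.00.
51 < 187.00 → outlier.
90 < 187.00 → outlier.
131 < 187.00 → outlier.
183 < 187.00 → outlier.
All remaining values lie within [187.00, 539.00].

51, 90, 131, 183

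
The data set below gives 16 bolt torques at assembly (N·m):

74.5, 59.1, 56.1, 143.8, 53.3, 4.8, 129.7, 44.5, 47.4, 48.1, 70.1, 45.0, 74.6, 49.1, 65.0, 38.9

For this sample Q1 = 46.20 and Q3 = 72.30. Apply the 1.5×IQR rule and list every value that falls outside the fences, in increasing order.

4.8, 129.7, 143.8

IQR = Q3 − Q1 = 72.30 − 46.20 = 26.10.
Lower fence = Q1 − 1.5·IQR = 46.20 − 39.15 = 7.05.
Upper fence = Q3 + 1.5·IQR = 72.30 + 39.15 = 111.45.
4.8 < 7.05 → outlier.
129.7 > 111.45 → outlier.
143.8 > 111.45 → outlier.
All remaining values lie within [7.05, 111.45].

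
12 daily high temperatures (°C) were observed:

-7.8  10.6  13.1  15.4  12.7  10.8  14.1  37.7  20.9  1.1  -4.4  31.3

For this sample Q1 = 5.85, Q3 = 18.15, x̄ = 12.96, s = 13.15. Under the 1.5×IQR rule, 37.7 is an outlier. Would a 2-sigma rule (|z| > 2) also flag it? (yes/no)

no

z = (37.7 − 12.96) / 13.15 = 1.88.
|z| = 1.88 ≤ 2.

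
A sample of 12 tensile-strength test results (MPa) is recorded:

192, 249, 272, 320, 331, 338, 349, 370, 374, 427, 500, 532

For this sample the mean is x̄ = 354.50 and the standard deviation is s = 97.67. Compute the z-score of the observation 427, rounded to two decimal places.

z = (427 − 354.50) / 97.67 = 0.74.

0.74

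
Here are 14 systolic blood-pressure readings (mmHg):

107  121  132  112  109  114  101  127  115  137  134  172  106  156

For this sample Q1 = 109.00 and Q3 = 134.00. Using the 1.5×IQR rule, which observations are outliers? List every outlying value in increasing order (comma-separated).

IQR = Q3 − Q1 = 134.00 − 109.00 = 25.00.
Lower fence = Q1 − 1.5·IQR = 109.00 − 37.50 = 71.50.
Upper fence = Q3 + 1.5·IQR = 134.00 + 37.50 = 171.50.
172 > 171.50 → outlier.
All remaining values lie within [71.50, 171.50].

172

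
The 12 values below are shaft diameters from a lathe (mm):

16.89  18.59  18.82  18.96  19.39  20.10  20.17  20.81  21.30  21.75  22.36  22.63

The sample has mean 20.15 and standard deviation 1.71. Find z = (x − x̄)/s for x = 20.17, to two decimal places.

0.01

z = (20.17 − 20.15) / 1.71 = 0.01.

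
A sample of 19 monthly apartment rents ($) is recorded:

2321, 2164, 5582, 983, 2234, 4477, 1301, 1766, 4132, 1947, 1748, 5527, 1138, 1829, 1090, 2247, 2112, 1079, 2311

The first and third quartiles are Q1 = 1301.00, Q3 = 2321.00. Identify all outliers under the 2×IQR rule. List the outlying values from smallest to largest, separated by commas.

IQR = Q3 − Q1 = 2321.00 − 1301.00 = 1020.00.
Lower fence = Q1 − 2·IQR = 1301.00 − 2040.00 = -739.00.
Upper fence = Q3 + 2·IQR = 2321.00 + 2040.00 = 4361.00.
4477 > 4361.00 → outlier.
5527 > 4361.00 → outlier.
5582 > 4361.00 → outlier.
All remaining values lie within [-739.00, 4361.00].

4477, 5527, 5582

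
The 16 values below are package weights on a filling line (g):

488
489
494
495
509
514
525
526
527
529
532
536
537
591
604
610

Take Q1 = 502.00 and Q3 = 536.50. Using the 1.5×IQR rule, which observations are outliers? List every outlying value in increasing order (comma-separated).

IQR = Q3 − Q1 = 536.50 − 502.00 = 34.50.
Lower fence = Q1 − 1.5·IQR = 502.00 − 51.75 = 450.25.
Upper fence = Q3 + 1.5·IQR = 536.50 + 51.75 = 588.25.
591 > 588.25 → outlier.
604 > 588.25 → outlier.
610 > 588.25 → outlier.
All remaining values lie within [450.25, 588.25].

591, 604, 610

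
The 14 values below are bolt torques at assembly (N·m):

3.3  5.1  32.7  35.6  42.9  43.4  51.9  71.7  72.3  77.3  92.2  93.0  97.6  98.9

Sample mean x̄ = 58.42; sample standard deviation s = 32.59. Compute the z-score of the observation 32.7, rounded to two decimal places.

-0.79

z = (32.7 − 58.42) / 32.59 = -0.79.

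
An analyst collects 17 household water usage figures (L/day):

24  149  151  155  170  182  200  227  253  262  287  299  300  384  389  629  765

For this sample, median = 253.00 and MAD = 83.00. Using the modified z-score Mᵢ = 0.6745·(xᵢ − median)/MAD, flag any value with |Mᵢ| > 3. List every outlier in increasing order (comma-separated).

|Mᵢ| > 3 ⇔ |xᵢ − 253.00| > 3·83.00/0.6745 = 369.16.
So outliers lie outside [-116.16, 622.16].
629: M = 3.06 → outlier.
765: M = 4.16 → outlier.

629, 765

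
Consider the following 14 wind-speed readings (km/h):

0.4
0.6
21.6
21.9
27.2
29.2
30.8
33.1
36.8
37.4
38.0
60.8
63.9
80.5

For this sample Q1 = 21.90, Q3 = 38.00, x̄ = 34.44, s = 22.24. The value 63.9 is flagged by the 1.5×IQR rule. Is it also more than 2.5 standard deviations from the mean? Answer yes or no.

z = (63.9 − 34.44) / 22.24 = 1.32.
|z| = 1.32 ≤ 2.5.

no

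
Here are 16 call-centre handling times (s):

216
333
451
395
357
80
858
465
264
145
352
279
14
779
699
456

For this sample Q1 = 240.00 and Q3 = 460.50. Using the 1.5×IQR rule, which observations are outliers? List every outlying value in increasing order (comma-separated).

858

IQR = Q3 − Q1 = 460.50 − 240.00 = 220.50.
Lower fence = Q1 − 1.5·IQR = 240.00 − 330.75 = -90.75.
Upper fence = Q3 + 1.5·IQR = 460.50 + 330.75 = 791.25.
858 > 791.25 → outlier.
All remaining values lie within [-90.75, 791.25].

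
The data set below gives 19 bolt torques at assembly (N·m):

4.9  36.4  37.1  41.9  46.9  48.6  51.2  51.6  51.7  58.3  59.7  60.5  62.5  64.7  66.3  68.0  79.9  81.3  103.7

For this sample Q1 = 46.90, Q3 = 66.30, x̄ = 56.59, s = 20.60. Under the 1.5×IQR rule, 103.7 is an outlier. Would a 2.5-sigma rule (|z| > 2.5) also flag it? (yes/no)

z = (103.7 − 56.59) / 20.60 = 2.29.
|z| = 2.29 ≤ 2.5.

no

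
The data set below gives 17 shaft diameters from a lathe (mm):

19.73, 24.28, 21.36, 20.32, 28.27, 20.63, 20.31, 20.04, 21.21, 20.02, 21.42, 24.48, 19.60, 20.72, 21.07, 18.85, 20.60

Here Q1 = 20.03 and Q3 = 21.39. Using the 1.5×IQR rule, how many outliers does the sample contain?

3

IQR = 1.36; fences at 20.03 − 2.04 = 17.99 and 21.39 + 2.04 = 23.43.
Outside the cutoffs: 24.28, 24.48, 28.27.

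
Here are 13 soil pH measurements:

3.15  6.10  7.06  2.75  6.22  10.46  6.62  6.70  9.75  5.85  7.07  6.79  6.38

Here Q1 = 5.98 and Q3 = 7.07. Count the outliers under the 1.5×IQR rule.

IQR = 1.09; fences at 5.98 − 1.635 = 4.345 and 7.07 + 1.635 = 8.705.
Outside the cutoffs: 2.75, 3.15, 9.75, 10.46.

4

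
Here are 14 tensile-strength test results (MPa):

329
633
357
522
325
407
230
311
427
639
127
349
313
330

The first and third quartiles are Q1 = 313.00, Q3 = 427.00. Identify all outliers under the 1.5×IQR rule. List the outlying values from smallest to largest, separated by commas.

IQR = Q3 − Q1 = 427.00 − 313.00 = 114.00.
Lower fence = Q1 − 1.5·IQR = 313.00 − 171.00 = 142.00.
Upper fence = Q3 + 1.5·IQR = 427.00 + 171.00 = 598.00.
127 < 142.00 → outlier.
633 > 598.00 → outlier.
639 > 598.00 → outlier.
All remaining values lie within [142.00, 598.00].

127, 633, 639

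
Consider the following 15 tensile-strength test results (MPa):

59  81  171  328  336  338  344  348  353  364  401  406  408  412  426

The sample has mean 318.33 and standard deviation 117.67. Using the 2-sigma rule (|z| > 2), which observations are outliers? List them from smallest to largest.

Cutoffs at x̄ ± 2s: 318.33 ± 2·117.67 = [82.99, 553.67].
59: z = -2.20, |z| > 2 → outlier.
81: z = -2.02, |z| > 2 → outlier.
Every other value lies within [82.99, 553.67].

59, 81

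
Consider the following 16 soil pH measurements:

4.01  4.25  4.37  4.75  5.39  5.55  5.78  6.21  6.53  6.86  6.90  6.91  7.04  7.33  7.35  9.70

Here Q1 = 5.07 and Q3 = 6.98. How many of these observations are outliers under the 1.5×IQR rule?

IQR = 1.91; fences at 5.07 − 2.865 = 2.205 and 6.98 + 2.865 = 9.845.
Every value lies within the cutoffs.

0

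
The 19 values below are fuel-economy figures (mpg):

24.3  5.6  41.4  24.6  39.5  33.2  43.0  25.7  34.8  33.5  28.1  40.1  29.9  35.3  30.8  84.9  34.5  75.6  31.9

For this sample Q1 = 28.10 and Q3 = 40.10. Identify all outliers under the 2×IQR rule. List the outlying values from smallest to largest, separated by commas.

IQR = Q3 − Q1 = 40.10 − 28.10 = 12.00.
Lower fence = Q1 − 2·IQR = 28.10 − 24.00 = 4.10.
Upper fence = Q3 + 2·IQR = 40.10 + 24.00 = 64.10.
75.6 > 64.10 → outlier.
84.9 > 64.10 → outlier.
All remaining values lie within [4.10, 64.10].

75.6, 84.9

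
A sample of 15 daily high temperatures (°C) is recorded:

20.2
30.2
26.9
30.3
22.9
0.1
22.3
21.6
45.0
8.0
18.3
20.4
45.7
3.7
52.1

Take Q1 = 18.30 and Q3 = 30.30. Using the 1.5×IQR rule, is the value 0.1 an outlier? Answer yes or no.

yes

IQR = Q3 − Q1 = 30.30 − 18.30 = 12.00.
Lower fence = Q1 − 1.5·IQR = 18.30 − 18.00 = 0.30.
Upper fence = Q3 + 1.5·IQR = 30.30 + 18.00 = 48.30.
0.1 lies below the lower fence.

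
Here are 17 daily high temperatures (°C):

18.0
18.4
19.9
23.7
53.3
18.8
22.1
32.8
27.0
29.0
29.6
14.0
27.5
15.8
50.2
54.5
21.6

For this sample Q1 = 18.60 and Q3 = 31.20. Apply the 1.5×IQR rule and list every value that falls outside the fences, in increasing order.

IQR = Q3 − Q1 = 31.20 − 18.60 = 12.60.
Lower fence = Q1 − 1.5·IQR = 18.60 − 18.90 = -0.30.
Upper fence = Q3 + 1.5·IQR = 31.20 + 18.90 = 50.10.
50.2 > 50.10 → outlier.
53.3 > 50.10 → outlier.
54.5 > 50.10 → outlier.
All remaining values lie within [-0.30, 50.10].

50.2, 53.3, 54.5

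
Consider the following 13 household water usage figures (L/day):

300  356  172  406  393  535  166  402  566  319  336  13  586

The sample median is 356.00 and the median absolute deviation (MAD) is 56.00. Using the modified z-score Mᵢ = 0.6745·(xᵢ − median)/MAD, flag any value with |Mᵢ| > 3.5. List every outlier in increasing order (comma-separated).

13

|Mᵢ| > 3.5 ⇔ |xᵢ − 356.00| > 3.5·56.00/0.6745 = 290.59.
So outliers lie outside [65.41, 646.59].
13: M = -4.13 → outlier.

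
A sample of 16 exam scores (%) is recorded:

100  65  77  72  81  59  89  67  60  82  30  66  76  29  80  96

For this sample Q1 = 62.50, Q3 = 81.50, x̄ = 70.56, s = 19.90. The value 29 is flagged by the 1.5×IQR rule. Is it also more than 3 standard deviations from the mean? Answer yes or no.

no

z = (29 − 70.56) / 19.90 = -2.09.
|z| = 2.09 ≤ 3.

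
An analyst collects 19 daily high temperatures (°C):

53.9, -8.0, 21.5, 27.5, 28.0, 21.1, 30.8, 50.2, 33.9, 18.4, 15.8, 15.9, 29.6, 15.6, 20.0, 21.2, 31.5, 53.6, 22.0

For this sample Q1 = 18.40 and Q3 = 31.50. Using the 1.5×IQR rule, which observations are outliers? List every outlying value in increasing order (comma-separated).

IQR = Q3 − Q1 = 31.50 − 18.40 = 13.10.
Lower fence = Q1 − 1.5·IQR = 18.40 − 19.65 = -1.25.
Upper fence = Q3 + 1.5·IQR = 31.50 + 19.65 = 51.15.
-8.0 < -1.25 → outlier.
53.6 > 51.15 → outlier.
53.9 > 51.15 → outlier.
All remaining values lie within [-1.25, 51.15].

-8.0, 53.6, 53.9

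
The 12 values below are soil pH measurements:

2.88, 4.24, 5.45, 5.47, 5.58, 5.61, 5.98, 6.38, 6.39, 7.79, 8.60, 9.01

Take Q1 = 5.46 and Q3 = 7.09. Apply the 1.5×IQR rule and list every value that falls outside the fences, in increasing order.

IQR = Q3 − Q1 = 7.09 − 5.46 = 1.63.
Lower fence = Q1 − 1.5·IQR = 5.46 − 2.445 = 3.015.
Upper fence = Q3 + 1.5·IQR = 7.09 + 2.445 = 9.535.
2.88 < 3.015 → outlier.
All remaining values lie within [3.015, 9.535].

2.88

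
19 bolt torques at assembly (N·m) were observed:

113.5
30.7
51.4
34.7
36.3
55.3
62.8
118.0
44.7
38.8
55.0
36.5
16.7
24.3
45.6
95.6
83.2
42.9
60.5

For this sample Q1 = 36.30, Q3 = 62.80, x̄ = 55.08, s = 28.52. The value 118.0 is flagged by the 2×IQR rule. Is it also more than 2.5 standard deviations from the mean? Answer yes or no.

z = (118.0 − 55.08) / 28.52 = 2.21.
|z| = 2.21 ≤ 2.5.

no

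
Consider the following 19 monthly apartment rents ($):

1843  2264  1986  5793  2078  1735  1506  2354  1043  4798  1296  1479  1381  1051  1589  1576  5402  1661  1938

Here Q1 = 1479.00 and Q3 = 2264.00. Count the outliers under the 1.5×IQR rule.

IQR = 785.00; fences at 1479.00 − 1177.50 = 301.50 and 2264.00 + 1177.50 = 3441.50.
Outside the cutoffs: 4798, 5402, 5793.

3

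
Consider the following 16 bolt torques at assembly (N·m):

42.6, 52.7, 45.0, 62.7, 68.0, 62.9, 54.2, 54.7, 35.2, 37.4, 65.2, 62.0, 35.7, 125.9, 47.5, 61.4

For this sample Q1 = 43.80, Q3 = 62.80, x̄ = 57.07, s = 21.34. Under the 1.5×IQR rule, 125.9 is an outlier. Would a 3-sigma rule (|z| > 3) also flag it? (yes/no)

z = (125.9 − 57.07) / 21.34 = 3.23.
|z| = 3.23 > 3.

yes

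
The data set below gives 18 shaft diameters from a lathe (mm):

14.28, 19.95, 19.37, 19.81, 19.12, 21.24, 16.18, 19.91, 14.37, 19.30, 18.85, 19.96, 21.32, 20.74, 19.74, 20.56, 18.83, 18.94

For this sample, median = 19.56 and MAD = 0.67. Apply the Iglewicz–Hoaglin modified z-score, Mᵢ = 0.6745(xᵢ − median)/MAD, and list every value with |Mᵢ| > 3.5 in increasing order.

|Mᵢ| > 3.5 ⇔ |xᵢ − 19.56| > 3.5·0.67/0.6745 = 3.48.
So outliers lie outside [16.08, 23.04].
14.28: M = -5.32 → outlier.
14.37: M = -5.22 → outlier.

14.28, 14.37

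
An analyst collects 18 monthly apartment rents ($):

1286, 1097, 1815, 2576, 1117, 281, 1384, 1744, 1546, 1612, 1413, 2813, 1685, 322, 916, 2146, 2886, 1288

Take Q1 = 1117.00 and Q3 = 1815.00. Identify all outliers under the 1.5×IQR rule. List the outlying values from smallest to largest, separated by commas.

IQR = Q3 − Q1 = 1815.00 − 1117.00 = 698.00.
Lower fence = Q1 − 1.5·IQR = 1117.00 − 1047.00 = 70.00.
Upper fence = Q3 + 1.5·IQR = 1815.00 + 1047.00 = 2862.00.
2886 > 2862.00 → outlier.
All remaining values lie within [70.00, 2862.00].

2886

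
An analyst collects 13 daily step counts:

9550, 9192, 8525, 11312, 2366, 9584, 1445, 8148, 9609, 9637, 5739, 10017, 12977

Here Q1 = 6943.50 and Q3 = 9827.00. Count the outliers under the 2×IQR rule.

IQR = 2883.50; fences at 6943.50 − 5767.00 = 1176.50 and 9827.00 + 5767.00 = 15594.00.
Every value lies within the cutoffs.

0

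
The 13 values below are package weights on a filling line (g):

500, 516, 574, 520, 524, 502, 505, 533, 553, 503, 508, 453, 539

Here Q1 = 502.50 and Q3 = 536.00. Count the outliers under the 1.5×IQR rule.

0

IQR = 33.50; fences at 502.50 − 50.25 = 452.25 and 536.00 + 50.25 = 586.25.
Every value lies within the cutoffs.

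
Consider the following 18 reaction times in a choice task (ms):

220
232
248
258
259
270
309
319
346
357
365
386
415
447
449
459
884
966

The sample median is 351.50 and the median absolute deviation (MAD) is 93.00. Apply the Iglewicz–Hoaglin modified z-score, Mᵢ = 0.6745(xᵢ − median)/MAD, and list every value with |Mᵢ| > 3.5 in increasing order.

|Mᵢ| > 3.5 ⇔ |xᵢ − 351.50| > 3.5·93.00/0.6745 = 482.58.
So outliers lie outside [-131.08, 834.08].
884: M = 3.86 → outlier.
966: M = 4.46 → outlier.

884, 966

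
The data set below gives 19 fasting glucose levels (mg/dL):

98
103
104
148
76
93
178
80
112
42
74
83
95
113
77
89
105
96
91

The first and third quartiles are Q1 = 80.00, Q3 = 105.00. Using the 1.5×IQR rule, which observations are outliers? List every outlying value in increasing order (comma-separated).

IQR = Q3 − Q1 = 105.00 − 80.00 = 25.00.
Lower fence = Q1 − 1.5·IQR = 80.00 − 37.50 = 42.50.
Upper fence = Q3 + 1.5·IQR = 105.00 + 37.50 = 142.50.
42 < 42.50 → outlier.
148 > 142.50 → outlier.
178 > 142.50 → outlier.
All remaining values lie within [42.50, 142.50].

42, 148, 178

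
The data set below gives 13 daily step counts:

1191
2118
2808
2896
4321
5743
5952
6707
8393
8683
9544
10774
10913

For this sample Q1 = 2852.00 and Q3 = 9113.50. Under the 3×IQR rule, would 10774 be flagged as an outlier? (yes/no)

no

IQR = Q3 − Q1 = 9113.50 − 2852.00 = 6261.50.
Lower fence = Q1 − 3·IQR = 2852.00 − 18784.50 = -15932.50.
Upper fence = Q3 + 3·IQR = 9113.50 + 18784.50 = 27898.00.
10774 lies within [-15932.50, 27898.00].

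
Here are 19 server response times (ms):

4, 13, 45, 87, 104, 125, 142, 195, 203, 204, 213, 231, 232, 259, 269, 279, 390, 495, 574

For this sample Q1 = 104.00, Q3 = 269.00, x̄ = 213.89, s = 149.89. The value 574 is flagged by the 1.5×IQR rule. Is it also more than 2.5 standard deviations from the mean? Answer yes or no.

no

z = (574 − 213.89) / 149.89 = 2.40.
|z| = 2.40 ≤ 2.5.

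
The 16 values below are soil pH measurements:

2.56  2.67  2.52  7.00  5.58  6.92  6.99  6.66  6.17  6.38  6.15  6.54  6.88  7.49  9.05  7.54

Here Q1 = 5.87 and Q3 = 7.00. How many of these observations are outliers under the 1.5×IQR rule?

IQR = 1.13; fences at 5.87 − 1.695 = 4.175 and 7.00 + 1.695 = 8.695.
Outside the cutoffs: 2.52, 2.56, 2.67, 9.05.

4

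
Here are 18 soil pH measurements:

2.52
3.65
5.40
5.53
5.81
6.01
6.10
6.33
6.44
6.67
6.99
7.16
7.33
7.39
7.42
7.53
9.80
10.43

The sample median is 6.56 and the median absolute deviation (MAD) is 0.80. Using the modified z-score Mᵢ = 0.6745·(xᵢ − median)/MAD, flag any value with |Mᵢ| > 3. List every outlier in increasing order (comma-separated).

|Mᵢ| > 3 ⇔ |xᵢ − 6.56| > 3·0.80/0.6745 = 3.56.
So outliers lie outside [3.00, 10.12].
2.52: M = -3.41 → outlier.
10.43: M = 3.26 → outlier.

2.52, 10.43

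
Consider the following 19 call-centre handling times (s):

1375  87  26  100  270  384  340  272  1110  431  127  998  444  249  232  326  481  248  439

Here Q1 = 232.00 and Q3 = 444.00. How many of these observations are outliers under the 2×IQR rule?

3

IQR = 212.00; fences at 232.00 − 424.00 = -192.00 and 444.00 + 424.00 = 868.00.
Outside the cutoffs: 998, 1110, 1375.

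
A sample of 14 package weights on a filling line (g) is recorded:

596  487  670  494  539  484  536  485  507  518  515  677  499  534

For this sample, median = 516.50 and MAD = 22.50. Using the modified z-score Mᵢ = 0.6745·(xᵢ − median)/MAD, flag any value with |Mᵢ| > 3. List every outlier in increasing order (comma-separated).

|Mᵢ| > 3 ⇔ |xᵢ − 516.50| > 3·22.50/0.6745 = 100.07.
So outliers lie outside [416.43, 616.57].
670: M = 4.60 → outlier.
677: M = 4.81 → outlier.

670, 677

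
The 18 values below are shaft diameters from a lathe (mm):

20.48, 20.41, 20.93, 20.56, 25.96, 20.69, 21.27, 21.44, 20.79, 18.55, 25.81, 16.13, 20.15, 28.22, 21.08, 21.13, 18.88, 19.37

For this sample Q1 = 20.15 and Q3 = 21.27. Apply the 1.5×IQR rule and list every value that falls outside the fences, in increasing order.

16.13, 25.81, 25.96, 28.22

IQR = Q3 − Q1 = 21.27 − 20.15 = 1.12.
Lower fence = Q1 − 1.5·IQR = 20.15 − 1.68 = 18.47.
Upper fence = Q3 + 1.5·IQR = 21.27 + 1.68 = 22.95.
16.13 < 18.47 → outlier.
25.81 > 22.95 → outlier.
25.96 > 22.95 → outlier.
28.22 > 22.95 → outlier.
All remaining values lie within [18.47, 22.95].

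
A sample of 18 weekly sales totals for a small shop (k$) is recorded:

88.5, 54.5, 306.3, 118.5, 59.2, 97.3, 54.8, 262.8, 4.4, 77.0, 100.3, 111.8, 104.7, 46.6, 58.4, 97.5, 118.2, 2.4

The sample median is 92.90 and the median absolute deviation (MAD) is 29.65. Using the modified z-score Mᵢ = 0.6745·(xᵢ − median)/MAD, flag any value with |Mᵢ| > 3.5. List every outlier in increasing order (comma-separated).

262.8, 306.3

|Mᵢ| > 3.5 ⇔ |xᵢ − 92.90| > 3.5·29.65/0.6745 = 153.85.
So outliers lie outside [-60.95, 246.75].
262.8: M = 3.87 → outlier.
306.3: M = 4.85 → outlier.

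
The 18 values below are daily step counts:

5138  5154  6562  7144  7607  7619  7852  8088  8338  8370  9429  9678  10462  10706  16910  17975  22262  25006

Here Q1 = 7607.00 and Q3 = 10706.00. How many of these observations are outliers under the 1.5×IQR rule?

IQR = 3099.00; fences at 7607.00 − 4648.50 = 2958.50 and 10706.00 + 4648.50 = 15354.50.
Outside the cutoffs: 16910, 17975, 22262, 25006.

4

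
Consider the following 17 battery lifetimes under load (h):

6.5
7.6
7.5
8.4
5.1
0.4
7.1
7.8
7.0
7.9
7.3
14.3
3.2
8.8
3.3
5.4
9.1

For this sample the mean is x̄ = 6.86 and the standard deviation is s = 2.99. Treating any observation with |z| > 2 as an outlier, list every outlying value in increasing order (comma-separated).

0.4, 14.3

Cutoffs at x̄ ± 2s: 6.86 ± 2·2.99 = [0.88, 12.84].
0.4: z = -2.16, |z| > 2 → outlier.
14.3: z = 2.49, |z| > 2 → outlier.
Every other value lies within [0.88, 12.84].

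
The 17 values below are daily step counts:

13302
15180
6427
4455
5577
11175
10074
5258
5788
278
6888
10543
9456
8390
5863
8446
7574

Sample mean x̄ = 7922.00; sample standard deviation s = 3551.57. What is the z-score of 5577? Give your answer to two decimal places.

z = (5577 − 7922.00) / 3551.57 = -0.66.

-0.66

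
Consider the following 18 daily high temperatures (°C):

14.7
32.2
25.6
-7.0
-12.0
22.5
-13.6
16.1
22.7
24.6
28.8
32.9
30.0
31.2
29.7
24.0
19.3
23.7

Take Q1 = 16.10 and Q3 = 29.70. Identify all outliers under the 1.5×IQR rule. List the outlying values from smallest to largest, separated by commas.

-13.6, -12.0, -7.0

IQR = Q3 − Q1 = 29.70 − 16.10 = 13.60.
Lower fence = Q1 − 1.5·IQR = 16.10 − 20.40 = -4.30.
Upper fence = Q3 + 1.5·IQR = 29.70 + 20.40 = 50.10.
-13.6 < -4.30 → outlier.
-12.0 < -4.30 → outlier.
-7.0 < -4.30 → outlier.
All remaining values lie within [-4.30, 50.10].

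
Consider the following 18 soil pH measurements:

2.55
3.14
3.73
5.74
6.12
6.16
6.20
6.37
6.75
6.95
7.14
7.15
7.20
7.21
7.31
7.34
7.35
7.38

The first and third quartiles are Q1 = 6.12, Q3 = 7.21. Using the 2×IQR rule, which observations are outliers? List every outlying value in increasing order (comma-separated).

2.55, 3.14, 3.73

IQR = Q3 − Q1 = 7.21 − 6.12 = 1.09.
Lower fence = Q1 − 2·IQR = 6.12 − 2.18 = 3.94.
Upper fence = Q3 + 2·IQR = 7.21 + 2.18 = 9.39.
2.55 < 3.94 → outlier.
3.14 < 3.94 → outlier.
3.73 < 3.94 → outlier.
All remaining values lie within [3.94, 9.39].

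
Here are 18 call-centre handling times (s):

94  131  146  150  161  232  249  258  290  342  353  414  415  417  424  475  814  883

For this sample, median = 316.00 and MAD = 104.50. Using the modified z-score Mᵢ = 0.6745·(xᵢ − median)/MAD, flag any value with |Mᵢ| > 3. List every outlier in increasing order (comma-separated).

|Mᵢ| > 3 ⇔ |xᵢ − 316.00| > 3·104.50/0.6745 = 464.79.
So outliers lie outside [-148.79, 780.79].
814: M = 3.21 → outlier.
883: M = 3.66 → outlier.

814, 883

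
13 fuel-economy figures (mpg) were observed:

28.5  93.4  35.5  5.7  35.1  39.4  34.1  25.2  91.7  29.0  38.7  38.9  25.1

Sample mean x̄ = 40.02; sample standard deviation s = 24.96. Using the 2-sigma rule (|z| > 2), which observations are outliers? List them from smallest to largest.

Cutoffs at x̄ ± 2s: 40.02 ± 2·24.96 = [-9.90, 89.94].
91.7: z = 2.07, |z| > 2 → outlier.
93.4: z = 2.14, |z| > 2 → outlier.
Every other value lies within [-9.90, 89.94].

91.7, 93.4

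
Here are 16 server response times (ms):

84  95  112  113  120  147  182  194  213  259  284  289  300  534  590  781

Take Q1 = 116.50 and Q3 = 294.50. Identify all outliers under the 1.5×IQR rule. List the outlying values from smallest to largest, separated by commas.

IQR = Q3 − Q1 = 294.50 − 116.50 = 178.00.
Lower fence = Q1 − 1.5·IQR = 116.50 − 267.00 = -150.50.
Upper fence = Q3 + 1.5·IQR = 294.50 + 267.00 = 561.50.
590 > 561.50 → outlier.
781 > 561.50 → outlier.
All remaining values lie within [-150.50, 561.50].

590, 781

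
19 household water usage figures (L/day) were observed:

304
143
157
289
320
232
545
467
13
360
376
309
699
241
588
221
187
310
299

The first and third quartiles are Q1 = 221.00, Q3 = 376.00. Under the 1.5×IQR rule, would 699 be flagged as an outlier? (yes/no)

yes

IQR = Q3 − Q1 = 376.00 − 221.00 = 155.00.
Lower fence = Q1 − 1.5·IQR = 221.00 − 232.50 = -11.50.
Upper fence = Q3 + 1.5·IQR = 376.00 + 232.50 = 608.50.
699 lies above the upper fence.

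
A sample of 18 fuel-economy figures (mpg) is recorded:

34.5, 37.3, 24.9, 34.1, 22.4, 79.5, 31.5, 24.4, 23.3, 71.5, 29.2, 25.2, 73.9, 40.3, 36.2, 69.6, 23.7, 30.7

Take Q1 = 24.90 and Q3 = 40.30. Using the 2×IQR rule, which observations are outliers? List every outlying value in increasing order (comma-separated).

IQR = Q3 − Q1 = 40.30 − 24.90 = 15.40.
Lower fence = Q1 − 2·IQR = 24.90 − 30.80 = -5.90.
Upper fence = Q3 + 2·IQR = 40.30 + 30.80 = 71.10.
71.5 > 71.10 → outlier.
73.9 > 71.10 → outlier.
79.5 > 71.10 → outlier.
All remaining values lie within [-5.90, 71.10].

71.5, 73.9, 79.5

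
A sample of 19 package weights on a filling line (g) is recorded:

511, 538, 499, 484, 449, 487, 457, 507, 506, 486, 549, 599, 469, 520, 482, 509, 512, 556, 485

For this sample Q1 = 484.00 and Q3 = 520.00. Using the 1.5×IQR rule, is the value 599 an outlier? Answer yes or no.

IQR = Q3 − Q1 = 520.00 − 484.00 = 36.00.
Lower fence = Q1 − 1.5·IQR = 484.00 − 54.00 = 430.00.
Upper fence = Q3 + 1.5·IQR = 520.00 + 54.00 = 574.00.
599 lies above the upper fence.

yes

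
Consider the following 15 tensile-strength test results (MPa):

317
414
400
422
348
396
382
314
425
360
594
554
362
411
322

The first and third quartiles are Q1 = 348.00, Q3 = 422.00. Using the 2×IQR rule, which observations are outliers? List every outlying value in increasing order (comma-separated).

594

IQR = Q3 − Q1 = 422.00 − 348.00 = 74.00.
Lower fence = Q1 − 2·IQR = 348.00 − 148.00 = 200.00.
Upper fence = Q3 + 2·IQR = 422.00 + 148.00 = 570.00.
594 > 570.00 → outlier.
All remaining values lie within [200.00, 570.00].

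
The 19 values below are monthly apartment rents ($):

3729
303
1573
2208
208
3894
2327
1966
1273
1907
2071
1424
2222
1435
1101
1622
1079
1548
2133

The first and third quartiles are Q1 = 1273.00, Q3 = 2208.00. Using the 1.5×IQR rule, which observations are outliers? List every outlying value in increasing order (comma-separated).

3729, 3894

IQR = Q3 − Q1 = 2208.00 − 1273.00 = 935.00.
Lower fence = Q1 − 1.5·IQR = 1273.00 − 1402.50 = -129.50.
Upper fence = Q3 + 1.5·IQR = 2208.00 + 1402.50 = 3610.50.
3729 > 3610.50 → outlier.
3894 > 3610.50 → outlier.
All remaining values lie within [-129.50, 3610.50].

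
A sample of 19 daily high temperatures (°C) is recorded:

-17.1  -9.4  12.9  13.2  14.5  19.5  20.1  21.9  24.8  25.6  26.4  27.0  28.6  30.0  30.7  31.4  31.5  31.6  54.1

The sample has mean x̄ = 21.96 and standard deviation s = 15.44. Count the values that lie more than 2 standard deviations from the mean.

3

Cutoffs: x̄ ± 2s = [-8.92, 52.84].
Outside the cutoffs: -17.1, -9.4, 54.1.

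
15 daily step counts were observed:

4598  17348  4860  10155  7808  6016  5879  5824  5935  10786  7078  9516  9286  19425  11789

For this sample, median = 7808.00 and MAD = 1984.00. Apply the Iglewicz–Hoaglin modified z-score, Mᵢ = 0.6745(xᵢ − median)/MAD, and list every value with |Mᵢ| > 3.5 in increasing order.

19425

|Mᵢ| > 3.5 ⇔ |xᵢ − 7808.00| > 3.5·1984.00/0.6745 = 10295.03.
So outliers lie outside [-2487.03, 18103.03].
19425: M = 3.95 → outlier.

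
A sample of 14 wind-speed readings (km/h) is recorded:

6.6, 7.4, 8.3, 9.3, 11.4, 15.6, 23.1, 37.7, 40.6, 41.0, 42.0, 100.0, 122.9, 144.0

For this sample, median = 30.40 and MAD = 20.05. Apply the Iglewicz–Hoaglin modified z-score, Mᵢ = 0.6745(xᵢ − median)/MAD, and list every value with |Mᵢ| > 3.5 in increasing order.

144.0

|Mᵢ| > 3.5 ⇔ |xᵢ − 30.40| > 3.5·20.05/0.6745 = 104.04.
So outliers lie outside [-73.64, 134.44].
144.0: M = 3.82 → outlier.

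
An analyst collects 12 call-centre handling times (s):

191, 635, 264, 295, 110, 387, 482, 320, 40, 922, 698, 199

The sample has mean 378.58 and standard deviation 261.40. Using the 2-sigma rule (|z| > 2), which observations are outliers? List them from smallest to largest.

Cutoffs at x̄ ± 2s: 378.58 ± 2·261.40 = [-144.22, 901.38].
922: z = 2.08, |z| > 2 → outlier.
Every other value lies within [-144.22, 901.38].

922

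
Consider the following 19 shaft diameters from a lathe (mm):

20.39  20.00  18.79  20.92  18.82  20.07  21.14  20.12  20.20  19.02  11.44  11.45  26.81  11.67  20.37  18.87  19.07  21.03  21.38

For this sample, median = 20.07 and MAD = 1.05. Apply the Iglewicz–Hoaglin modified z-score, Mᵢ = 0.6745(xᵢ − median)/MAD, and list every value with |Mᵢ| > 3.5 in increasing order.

|Mᵢ| > 3.5 ⇔ |xᵢ − 20.07| > 3.5·1.05/0.6745 = 5.45.
So outliers lie outside [14.62, 25.52].
11.44: M = -5.54 → outlier.
11.45: M = -5.54 → outlier.
11.67: M = -5.40 → outlier.
26.81: M = 4.33 → outlier.

11.44, 11.45, 11.67, 26.81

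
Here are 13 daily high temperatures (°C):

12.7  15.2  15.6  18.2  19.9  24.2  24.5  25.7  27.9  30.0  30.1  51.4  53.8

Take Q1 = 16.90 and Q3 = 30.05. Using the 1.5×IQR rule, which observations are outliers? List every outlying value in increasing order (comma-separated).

51.4, 53.8

IQR = Q3 − Q1 = 30.05 − 16.90 = 13.15.
Lower fence = Q1 − 1.5·IQR = 16.90 − 19.725 = -2.825.
Upper fence = Q3 + 1.5·IQR = 30.05 + 19.725 = 49.775.
51.4 > 49.775 → outlier.
53.8 > 49.775 → outlier.
All remaining values lie within [-2.825, 49.775].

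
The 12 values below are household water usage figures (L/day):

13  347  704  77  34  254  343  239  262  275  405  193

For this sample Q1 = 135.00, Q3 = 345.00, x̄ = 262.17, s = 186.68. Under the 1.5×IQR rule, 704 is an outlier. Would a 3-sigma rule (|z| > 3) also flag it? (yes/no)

no

z = (704 − 262.17) / 186.68 = 2.37.
|z| = 2.37 ≤ 3.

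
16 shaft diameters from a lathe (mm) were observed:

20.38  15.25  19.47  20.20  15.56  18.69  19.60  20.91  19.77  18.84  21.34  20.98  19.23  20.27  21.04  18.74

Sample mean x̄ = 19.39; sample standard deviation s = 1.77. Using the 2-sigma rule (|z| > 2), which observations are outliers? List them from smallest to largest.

Cutoffs at x̄ ± 2s: 19.39 ± 2·1.77 = [15.85, 22.93].
15.25: z = -2.34, |z| > 2 → outlier.
15.56: z = -2.16, |z| > 2 → outlier.
Every other value lies within [15.85, 22.93].

15.25, 15.56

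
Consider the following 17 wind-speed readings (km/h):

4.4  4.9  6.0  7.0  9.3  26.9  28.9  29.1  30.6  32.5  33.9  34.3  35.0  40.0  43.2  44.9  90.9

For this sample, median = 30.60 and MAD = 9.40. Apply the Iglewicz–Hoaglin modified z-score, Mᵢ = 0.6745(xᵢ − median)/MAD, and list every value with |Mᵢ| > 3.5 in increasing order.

|Mᵢ| > 3.5 ⇔ |xᵢ − 30.60| > 3.5·9.40/0.6745 = 48.78.
So outliers lie outside [-18.18, 79.38].
90.9: M = 4.33 → outlier.

90.9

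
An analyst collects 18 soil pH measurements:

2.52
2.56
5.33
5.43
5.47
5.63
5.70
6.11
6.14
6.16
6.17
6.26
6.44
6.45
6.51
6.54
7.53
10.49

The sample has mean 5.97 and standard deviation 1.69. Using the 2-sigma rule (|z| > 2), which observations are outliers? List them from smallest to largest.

Cutoffs at x̄ ± 2s: 5.97 ± 2·1.69 = [2.59, 9.35].
2.52: z = -2.04, |z| > 2 → outlier.
2.56: z = -2.02, |z| > 2 → outlier.
10.49: z = 2.67, |z| > 2 → outlier.
Every other value lies within [2.59, 9.35].

2.52, 2.56, 10.49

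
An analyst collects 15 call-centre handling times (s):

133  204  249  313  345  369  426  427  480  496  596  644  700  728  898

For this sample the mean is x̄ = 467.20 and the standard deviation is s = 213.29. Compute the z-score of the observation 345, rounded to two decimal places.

z = (345 − 467.20) / 213.29 = -0.57.

-0.57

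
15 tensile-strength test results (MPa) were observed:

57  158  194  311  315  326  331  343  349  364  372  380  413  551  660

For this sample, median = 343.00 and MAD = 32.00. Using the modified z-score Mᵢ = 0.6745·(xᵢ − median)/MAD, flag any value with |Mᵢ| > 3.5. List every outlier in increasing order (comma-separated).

57, 158, 551, 660

|Mᵢ| > 3.5 ⇔ |xᵢ − 343.00| > 3.5·32.00/0.6745 = 166.05.
So outliers lie outside [176.95, 509.05].
57: M = -6.03 → outlier.
158: M = -3.90 → outlier.
551: M = 4.38 → outlier.
660: M = 6.68 → outlier.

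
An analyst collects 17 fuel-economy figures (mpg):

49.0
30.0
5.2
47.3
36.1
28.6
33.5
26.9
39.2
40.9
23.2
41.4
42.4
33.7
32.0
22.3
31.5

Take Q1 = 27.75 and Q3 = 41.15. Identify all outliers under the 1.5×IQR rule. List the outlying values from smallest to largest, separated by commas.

IQR = Q3 − Q1 = 41.15 − 27.75 = 13.40.
Lower fence = Q1 − 1.5·IQR = 27.75 − 20.10 = 7.65.
Upper fence = Q3 + 1.5·IQR = 41.15 + 20.10 = 61.25.
5.2 < 7.65 → outlier.
All remaining values lie within [7.65, 61.25].

5.2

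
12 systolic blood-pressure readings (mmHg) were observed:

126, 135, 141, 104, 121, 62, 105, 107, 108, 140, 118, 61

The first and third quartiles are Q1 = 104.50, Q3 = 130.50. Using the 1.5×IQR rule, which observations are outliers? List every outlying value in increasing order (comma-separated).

IQR = Q3 − Q1 = 130.50 − 104.50 = 26.00.
Lower fence = Q1 − 1.5·IQR = 104.50 − 39.00 = 65.50.
Upper fence = Q3 + 1.5·IQR = 130.50 + 39.00 = 169.50.
61 < 65.50 → outlier.
62 < 65.50 → outlier.
All remaining values lie within [65.50, 169.50].

61, 62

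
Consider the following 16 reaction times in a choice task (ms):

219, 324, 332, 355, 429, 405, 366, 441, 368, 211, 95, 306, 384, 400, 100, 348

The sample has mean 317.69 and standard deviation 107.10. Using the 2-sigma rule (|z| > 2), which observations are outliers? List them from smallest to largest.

Cutoffs at x̄ ± 2s: 317.69 ± 2·107.10 = [103.49, 531.89].
95: z = -2.08, |z| > 2 → outlier.
100: z = -2.03, |z| > 2 → outlier.
Every other value lies within [103.49, 531.89].

95, 100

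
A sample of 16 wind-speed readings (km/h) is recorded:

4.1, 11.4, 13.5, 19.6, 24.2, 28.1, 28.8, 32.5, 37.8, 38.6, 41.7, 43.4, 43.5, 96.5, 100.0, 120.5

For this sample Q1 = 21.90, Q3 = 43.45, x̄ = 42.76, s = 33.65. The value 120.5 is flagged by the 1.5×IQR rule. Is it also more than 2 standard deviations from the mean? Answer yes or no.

yes

z = (120.5 − 42.76) / 33.65 = 2.31.
|z| = 2.31 > 2.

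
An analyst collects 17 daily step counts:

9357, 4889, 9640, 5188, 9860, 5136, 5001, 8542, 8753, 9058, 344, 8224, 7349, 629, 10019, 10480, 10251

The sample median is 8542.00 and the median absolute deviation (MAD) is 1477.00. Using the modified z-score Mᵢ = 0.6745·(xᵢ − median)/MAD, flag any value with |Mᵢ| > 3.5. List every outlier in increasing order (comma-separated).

|Mᵢ| > 3.5 ⇔ |xᵢ − 8542.00| > 3.5·1477.00/0.6745 = 7664.20.
So outliers lie outside [877.80, 16206.20].
344: M = -3.74 → outlier.
629: M = -3.61 → outlier.

344, 629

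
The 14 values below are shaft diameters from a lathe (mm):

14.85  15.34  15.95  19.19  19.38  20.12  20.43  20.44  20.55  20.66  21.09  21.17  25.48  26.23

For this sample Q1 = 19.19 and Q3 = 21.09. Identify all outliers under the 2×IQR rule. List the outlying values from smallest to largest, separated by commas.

IQR = Q3 − Q1 = 21.09 − 19.19 = 1.90.
Lower fence = Q1 − 2·IQR = 19.19 − 3.80 = 15.39.
Upper fence = Q3 + 2·IQR = 21.09 + 3.80 = 24.89.
14.85 < 15.39 → outlier.
15.34 < 15.39 → outlier.
25.48 > 24.89 → outlier.
26.23 > 24.89 → outlier.
All remaining values lie within [15.39, 24.89].

14.85, 15.34, 25.48, 26.23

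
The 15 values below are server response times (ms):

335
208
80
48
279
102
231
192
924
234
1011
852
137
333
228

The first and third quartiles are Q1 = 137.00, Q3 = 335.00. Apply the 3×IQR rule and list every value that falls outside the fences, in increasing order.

1011

IQR = Q3 − Q1 = 335.00 − 137.00 = 198.00.
Lower fence = Q1 − 3·IQR = 137.00 − 594.00 = -457.00.
Upper fence = Q3 + 3·IQR = 335.00 + 594.00 = 929.00.
1011 > 929.00 → outlier.
All remaining values lie within [-457.00, 929.00].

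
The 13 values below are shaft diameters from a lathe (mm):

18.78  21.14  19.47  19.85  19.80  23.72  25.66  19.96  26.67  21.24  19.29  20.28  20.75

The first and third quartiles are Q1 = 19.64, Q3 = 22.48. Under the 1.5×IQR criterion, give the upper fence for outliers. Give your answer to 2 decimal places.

IQR = Q3 − Q1 = 22.48 − 19.64 = 2.84.
Lower fence = Q1 − 1.5·IQR = 19.64 − 4.26 = 15.38.
Upper fence = Q3 + 1.5·IQR = 22.48 + 4.26 = 26.74.

26.74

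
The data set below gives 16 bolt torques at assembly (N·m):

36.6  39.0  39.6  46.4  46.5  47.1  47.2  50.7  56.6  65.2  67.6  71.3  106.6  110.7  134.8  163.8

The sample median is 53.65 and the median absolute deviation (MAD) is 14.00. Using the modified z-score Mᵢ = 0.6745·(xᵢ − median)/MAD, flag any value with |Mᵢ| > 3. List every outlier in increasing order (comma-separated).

|Mᵢ| > 3 ⇔ |xᵢ − 53.65| > 3·14.00/0.6745 = 62.27.
So outliers lie outside [-8.62, 115.92].
134.8: M = 3.91 → outlier.
163.8: M = 5.31 → outlier.

134.8, 163.8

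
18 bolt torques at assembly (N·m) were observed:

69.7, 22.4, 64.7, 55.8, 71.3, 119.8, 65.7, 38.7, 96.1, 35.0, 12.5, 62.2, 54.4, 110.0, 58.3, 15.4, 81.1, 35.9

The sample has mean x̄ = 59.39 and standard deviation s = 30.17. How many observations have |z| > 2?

Cutoffs: x̄ ± 2s = [-0.95, 119.73].
Outside the cutoffs: 119.8.

1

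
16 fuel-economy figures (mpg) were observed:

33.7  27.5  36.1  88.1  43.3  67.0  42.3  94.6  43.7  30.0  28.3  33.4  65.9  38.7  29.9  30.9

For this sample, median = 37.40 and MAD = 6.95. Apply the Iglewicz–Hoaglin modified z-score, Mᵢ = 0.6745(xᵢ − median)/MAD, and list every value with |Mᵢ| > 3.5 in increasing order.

|Mᵢ| > 3.5 ⇔ |xᵢ − 37.40| > 3.5·6.95/0.6745 = 36.06.
So outliers lie outside [1.34, 73.46].
88.1: M = 4.92 → outlier.
94.6: M = 5.55 → outlier.

88.1, 94.6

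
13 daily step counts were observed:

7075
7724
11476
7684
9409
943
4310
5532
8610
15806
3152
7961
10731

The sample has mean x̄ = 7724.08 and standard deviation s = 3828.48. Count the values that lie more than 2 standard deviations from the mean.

Cutoffs: x̄ ± 2s = [67.12, 15381.04].
Outside the cutoffs: 15806.

1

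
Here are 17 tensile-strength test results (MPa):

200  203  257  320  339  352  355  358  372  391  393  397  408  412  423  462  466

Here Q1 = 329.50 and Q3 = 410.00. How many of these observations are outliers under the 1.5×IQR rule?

2

IQR = 80.50; fences at 329.50 − 120.75 = 208.75 and 410.00 + 120.75 = 530.75.
Outside the cutoffs: 200, 203.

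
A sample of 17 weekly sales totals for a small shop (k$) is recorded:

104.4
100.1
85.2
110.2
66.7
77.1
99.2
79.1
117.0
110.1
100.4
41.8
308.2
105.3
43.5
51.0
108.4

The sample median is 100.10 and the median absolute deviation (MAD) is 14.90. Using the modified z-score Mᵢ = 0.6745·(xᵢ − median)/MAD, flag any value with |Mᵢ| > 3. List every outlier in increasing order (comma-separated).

|Mᵢ| > 3 ⇔ |xᵢ − 100.10| > 3·14.90/0.6745 = 66.27.
So outliers lie outside [33.83, 166.37].
308.2: M = 9.42 → outlier.

308.2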